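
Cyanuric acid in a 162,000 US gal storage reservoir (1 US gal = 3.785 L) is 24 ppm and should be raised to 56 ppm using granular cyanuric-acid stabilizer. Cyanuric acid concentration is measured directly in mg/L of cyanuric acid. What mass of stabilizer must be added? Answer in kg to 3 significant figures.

19.6 kg

Volume: 162,000 US gal × 3.785 L/gal = 613,170 L.
CYA to add: (56 − 24) = 32 mg/L × 613,170 L = 19,620 g cyanuric acid.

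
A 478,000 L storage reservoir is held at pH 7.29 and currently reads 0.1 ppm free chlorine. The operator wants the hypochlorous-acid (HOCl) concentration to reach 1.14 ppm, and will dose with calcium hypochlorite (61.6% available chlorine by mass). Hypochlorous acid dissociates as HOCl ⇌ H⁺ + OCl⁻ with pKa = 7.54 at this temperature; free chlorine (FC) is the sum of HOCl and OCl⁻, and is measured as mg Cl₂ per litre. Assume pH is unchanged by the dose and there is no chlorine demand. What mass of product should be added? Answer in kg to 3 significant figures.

1.30 kg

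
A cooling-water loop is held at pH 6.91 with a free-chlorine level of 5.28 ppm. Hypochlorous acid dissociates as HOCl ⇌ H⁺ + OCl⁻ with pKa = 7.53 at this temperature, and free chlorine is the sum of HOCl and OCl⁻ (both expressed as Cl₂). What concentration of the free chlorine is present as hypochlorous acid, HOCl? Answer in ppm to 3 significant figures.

[OCl⁻]/[HOCl] = 10^(pH − pKa) = 10^(6.91 − 7.53) = 10^-0.62 = 0.2399.
Fraction as HOCl = 1 / (1 + 0.2399) = 0.8065.
HOCl = 0.8065 × 5.28 ppm = 4.258 ppm.

4.26 ppm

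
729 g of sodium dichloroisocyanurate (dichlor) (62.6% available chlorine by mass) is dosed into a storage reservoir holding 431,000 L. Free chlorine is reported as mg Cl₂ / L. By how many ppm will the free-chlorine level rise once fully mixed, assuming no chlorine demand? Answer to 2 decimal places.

1.06 ppm

Available chlorine delivered: 729 g × 0.626 = 456.4 g as Cl₂.
Concentration rise: 456.4 g / 431,000 L = 1.059 mg/L = 1.06 ppm.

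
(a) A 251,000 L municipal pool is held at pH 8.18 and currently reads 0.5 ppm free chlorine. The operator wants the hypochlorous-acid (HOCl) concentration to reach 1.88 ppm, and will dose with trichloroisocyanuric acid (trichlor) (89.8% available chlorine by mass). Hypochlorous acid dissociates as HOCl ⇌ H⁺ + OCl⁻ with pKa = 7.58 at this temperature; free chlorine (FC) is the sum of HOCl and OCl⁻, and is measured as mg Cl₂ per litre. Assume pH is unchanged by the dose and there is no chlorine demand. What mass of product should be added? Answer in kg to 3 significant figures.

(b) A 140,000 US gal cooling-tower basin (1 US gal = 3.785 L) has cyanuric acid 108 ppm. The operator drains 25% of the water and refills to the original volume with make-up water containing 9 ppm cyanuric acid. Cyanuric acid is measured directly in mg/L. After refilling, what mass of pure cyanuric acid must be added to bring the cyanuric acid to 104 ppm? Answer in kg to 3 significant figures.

(a) [OCl⁻]/[HOCl] = 10^(pH − pKa) = 10^(8.18 − 7.58) = 3.981; fraction as HOCl = 1/(1 + 3.981) = 0.2008.
(a) Free chlorine required for 1.88 ppm HOCl: 1.88 / 0.2008 = 9.364 ppm.
(a) FC to add: 9.364 − 0.5 = 8.864 mg/L as Cl₂.
(a) Cl₂ equivalent: 8.864 mg/L × 251,000 L = 2225 g.
(a) Product at 89.8% available Cl: 2225 / 0.898 = 2478 g.

(b) Volume: 140,000 US gal × 3.785 L/gal = 529,900 L.
(b) After draining 25% and refilling: 108 × 0.75 + 9 × 0.25 = 83.25 ppm.
(b) Deficit to target: 104 − 83.25 = 20.75 mg/L.
(b) Mass: 20.75 mg/L × 529,900 L = 11,000 g cyanuric acid.

(a) 2.48 kg; (b) 11.0 kg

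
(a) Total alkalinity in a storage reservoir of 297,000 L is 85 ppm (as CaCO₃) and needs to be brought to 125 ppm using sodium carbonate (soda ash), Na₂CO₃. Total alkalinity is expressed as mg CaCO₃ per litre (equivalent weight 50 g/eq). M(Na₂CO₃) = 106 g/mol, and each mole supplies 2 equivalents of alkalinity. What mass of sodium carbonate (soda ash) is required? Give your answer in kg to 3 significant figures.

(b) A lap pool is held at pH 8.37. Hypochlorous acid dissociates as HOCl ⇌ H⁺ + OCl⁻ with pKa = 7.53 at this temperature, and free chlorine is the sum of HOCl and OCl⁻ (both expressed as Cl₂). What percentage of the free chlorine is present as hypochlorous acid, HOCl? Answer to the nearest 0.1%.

(a) Alkalinity to add: (125 − 85) = 40 mg/L as CaCO₃ × 297,000 L = 11,880 g as CaCO₃.
(a) Equivalents: 11,880 g ÷ 50 g/eq = 237.6 eq.
(a) Each mole of Na₂CO₃ supplies 2 eq, so 237.6 / 2 = 118.8 mol.
(a) Mass: 118.8 mol × 106 g/mol = 12,590 g.

(b) [OCl⁻]/[HOCl] = 10^(pH − pKa) = 10^(8.37 − 7.53) = 10^0.84 = 6.918.
(b) Fraction as HOCl = 1 / (1 + 6.918) = 0.1263.

(a) 12.6 kg; (b) 12.6%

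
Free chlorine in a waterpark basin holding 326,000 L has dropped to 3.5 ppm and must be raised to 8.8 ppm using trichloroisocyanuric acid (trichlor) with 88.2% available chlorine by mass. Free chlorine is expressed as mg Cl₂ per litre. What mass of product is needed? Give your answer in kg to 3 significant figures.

Chlorine deficit: 8.8 − 3.5 = 5.3 ppm = 5.3 mg/L as Cl₂.
Cl₂ equivalent needed: 5.3 mg/L × 326,000 L = 1,728,000 mg = 1728 g.
Product at 88.2% available chlorine: 1728 / 0.882 = 1959 g.

1.96 kg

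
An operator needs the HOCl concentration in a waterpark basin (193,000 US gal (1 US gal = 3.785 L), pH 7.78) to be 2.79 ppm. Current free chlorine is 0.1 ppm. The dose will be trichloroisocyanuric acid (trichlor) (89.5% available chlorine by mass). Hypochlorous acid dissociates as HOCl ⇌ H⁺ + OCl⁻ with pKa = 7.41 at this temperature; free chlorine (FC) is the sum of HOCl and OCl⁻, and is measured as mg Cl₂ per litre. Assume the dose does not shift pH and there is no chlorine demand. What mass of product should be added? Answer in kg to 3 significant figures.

7.53 kg

Volume: 193,000 US gal × 3.785 L/gal = 730,505 L.
[OCl⁻]/[HOCl] = 10^(pH − pKa) = 10^(7.78 − 7.41) = 2.344; fraction as HOCl = 1/(1 + 2.344) = 0.299.
Free chlorine required for 2.79 ppm HOCl: 2.79 / 0.299 = 9.33 ppm.
FC to add: 9.33 − 0.1 = 9.23 mg/L as Cl₂.
Cl₂ equivalent: 9.23 mg/L × 730,505 L = 6743 g.
Product at 89.5% available Cl: 6743 / 0.895 = 7534 g.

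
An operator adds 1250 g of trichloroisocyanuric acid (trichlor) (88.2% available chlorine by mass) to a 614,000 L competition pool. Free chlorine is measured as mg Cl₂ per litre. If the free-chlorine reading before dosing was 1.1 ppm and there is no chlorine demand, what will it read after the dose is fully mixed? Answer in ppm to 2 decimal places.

2.90 ppm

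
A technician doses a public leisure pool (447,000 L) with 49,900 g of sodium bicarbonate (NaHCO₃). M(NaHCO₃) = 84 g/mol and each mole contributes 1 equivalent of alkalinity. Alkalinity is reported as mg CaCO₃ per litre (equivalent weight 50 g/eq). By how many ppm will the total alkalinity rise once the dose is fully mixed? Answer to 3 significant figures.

66.4 ppm

Moles of NaHCO₃: 49,900 g ÷ 84 g/mol = 594 mol → 594 eq of alkalinity.
As CaCO₃: 594 eq × 50 g/eq = 29,700 g.
Rise: 29,700 g / 447,000 L × 1000 = 66.45 mg/L.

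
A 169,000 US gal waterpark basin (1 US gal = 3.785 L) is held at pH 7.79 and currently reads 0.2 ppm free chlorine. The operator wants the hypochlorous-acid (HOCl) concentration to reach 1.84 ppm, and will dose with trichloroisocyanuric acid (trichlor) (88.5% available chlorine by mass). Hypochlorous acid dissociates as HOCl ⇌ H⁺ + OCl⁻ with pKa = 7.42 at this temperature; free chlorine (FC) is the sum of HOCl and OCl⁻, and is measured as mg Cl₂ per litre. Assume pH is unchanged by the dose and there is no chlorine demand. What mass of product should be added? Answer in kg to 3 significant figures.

Volume: 169,000 US gal × 3.785 L/gal = 639,665 L.
[OCl⁻]/[HOCl] = 10^(pH − pKa) = 10^(7.79 − 7.42) = 2.344; fraction as HOCl = 1/(1 + 2.344) = 0.299.
Free chlorine required for 1.84 ppm HOCl: 1.84 / 0.299 = 6.153 ppm.
FC to add: 6.153 − 0.2 = 5.953 mg/L as Cl₂.
Cl₂ equivalent: 5.953 mg/L × 639,665 L = 3808 g.
Product at 88.5% available Cl: 3808 / 0.885 = 4303 g.

4.30 kg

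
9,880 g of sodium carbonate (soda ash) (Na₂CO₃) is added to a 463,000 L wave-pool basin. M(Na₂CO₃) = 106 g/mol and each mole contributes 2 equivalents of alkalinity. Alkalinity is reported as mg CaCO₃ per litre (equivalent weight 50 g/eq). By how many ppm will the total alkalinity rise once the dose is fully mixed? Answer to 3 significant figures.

Moles of Na₂CO₃: 9,880 g ÷ 106 g/mol = 93.21 mol → 186.4 eq of alkalinity.
As CaCO₃: 186.4 eq × 50 g/eq = 9321 g.
Rise: 9321 g / 463,000 L × 1000 = 20.13 mg/L.

20.1 ppm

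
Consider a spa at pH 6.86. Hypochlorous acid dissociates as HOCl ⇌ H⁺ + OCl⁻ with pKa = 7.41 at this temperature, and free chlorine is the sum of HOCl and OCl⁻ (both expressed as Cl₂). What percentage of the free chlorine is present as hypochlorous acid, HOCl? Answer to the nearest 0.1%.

[OCl⁻]/[HOCl] = 10^(pH − pKa) = 10^(6.86 − 7.41) = 10^-0.55 = 0.2818.
Fraction as HOCl = 1 / (1 + 0.2818) = 0.7801.

78.0%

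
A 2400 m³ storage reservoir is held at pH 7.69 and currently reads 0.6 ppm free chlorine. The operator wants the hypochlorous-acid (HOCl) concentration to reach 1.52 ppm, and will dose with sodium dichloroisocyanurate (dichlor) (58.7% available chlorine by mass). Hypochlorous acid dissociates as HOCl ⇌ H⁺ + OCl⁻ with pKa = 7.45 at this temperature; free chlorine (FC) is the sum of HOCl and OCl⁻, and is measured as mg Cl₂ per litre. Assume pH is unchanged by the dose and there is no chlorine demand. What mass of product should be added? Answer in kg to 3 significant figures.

14.6 kg

Volume: 2400 m³ = 2,400,000 L.
[OCl⁻]/[HOCl] = 10^(pH − pKa) = 10^(7.69 − 7.45) = 1.738; fraction as HOCl = 1/(1 + 1.738) = 0.3653.
Free chlorine required for 1.52 ppm HOCl: 1.52 / 0.3653 = 4.161 ppm.
FC to add: 4.161 − 0.6 = 3.561 mg/L as Cl₂.
Cl₂ equivalent: 3.561 mg/L × 2,400,000 L = 8547 g.
Product at 58.7% available Cl: 8547 / 0.587 = 14,560 g.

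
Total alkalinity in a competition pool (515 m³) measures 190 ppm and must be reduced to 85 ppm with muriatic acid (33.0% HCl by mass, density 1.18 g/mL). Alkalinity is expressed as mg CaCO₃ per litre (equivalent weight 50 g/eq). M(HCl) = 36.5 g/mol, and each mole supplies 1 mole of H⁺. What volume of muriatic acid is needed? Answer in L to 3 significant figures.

Volume: 515 m³ = 515,000 L.
Alkalinity to neutralize: (190 − 85) = 105 mg/L as CaCO₃ × 515,000 L = 54,080 g as CaCO₃.
Equivalents of H⁺ required: 54,080 ÷ 50 g/eq = 1082 eq = 1082 mol HCl.
Mass of HCl: 1082 × 36.5 = 39,470 g.
Mass of 33.0% solution: 39,470 / 0.33 = 119,600 g.
Volume: 119,600 g ÷ 1.18 g/mL = 101,400 mL.

101 L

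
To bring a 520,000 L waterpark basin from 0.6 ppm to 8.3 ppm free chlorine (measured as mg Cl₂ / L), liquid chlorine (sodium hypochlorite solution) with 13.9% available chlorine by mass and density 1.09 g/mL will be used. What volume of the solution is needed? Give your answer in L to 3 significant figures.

Chlorine deficit: 8.3 − 0.6 = 7.7 ppm = 7.7 mg/L as Cl₂.
Cl₂ equivalent needed: 7.7 mg/L × 520,000 L = 4,004,000 mg = 4004 g.
Product at 13.9% available chlorine: 4004 / 0.139 = 28,810 g.
Volume at density 1.09 g/mL: 28,810 g ÷ 1.09 g/mL = 26,430 mL.

26.4 L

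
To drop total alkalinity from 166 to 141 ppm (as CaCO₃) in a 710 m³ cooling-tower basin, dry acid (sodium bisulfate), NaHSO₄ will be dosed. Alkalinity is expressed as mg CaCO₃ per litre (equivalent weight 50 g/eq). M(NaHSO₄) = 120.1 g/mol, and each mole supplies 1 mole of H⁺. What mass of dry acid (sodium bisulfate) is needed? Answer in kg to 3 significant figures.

42.6 kg

Volume: 710 m³ = 710,000 L.
Alkalinity to neutralize: (166 − 141) = 25 mg/L as CaCO₃ × 710,000 L = 17,750 g as CaCO₃.
Equivalents of H⁺ required: 17,750 ÷ 50 g/eq = 355 eq = 355 mol NaHSO₄.
Mass of NaHSO₄: 355 × 120.1 = 42,640 g.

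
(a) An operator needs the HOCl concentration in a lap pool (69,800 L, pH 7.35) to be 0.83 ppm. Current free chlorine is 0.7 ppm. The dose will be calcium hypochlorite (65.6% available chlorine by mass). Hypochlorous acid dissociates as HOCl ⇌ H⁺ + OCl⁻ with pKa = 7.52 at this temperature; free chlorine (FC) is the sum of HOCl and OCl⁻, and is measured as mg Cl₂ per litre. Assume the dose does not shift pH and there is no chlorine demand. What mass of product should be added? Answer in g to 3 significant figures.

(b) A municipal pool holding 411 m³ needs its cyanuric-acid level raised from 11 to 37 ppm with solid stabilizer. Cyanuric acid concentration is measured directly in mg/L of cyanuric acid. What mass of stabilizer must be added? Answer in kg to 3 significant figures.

(a) [OCl⁻]/[HOCl] = 10^(pH − pKa) = 10^(7.35 − 7.52) = 0.6761; fraction as HOCl = 1/(1 + 0.6761) = 0.5966.
(a) Free chlorine required for 0.83 ppm HOCl: 0.83 / 0.5966 = 1.391 ppm.
(a) FC to add: 1.391 − 0.7 = 0.6911 mg/L as Cl₂.
(a) Cl₂ equivalent: 0.6911 mg/L × 69,800 L = 48.24 g.
(a) Product at 65.6% available Cl: 48.24 / 0.656 = 73.54 g.

(b) Volume: 411 m³ = 411,000 L.
(b) CYA to add: (37 − 11) = 26 mg/L × 411,000 L = 10,690 g cyanuric acid.

(a) 73.5 g; (b) 10.7 kg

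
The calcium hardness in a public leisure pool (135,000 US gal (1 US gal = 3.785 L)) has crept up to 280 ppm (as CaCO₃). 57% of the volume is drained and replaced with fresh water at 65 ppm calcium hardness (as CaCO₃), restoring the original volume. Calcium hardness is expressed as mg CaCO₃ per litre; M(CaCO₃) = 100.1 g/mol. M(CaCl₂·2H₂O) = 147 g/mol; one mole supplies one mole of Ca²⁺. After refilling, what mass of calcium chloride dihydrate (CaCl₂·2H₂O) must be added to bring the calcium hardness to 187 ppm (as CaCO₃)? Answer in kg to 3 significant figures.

22.2 kg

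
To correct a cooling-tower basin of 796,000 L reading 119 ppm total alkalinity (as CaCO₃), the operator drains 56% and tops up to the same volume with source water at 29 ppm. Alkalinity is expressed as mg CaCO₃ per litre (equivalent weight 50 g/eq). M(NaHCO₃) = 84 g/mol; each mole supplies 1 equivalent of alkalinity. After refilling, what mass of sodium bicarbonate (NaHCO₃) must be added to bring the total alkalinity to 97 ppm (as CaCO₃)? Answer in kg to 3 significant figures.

38.0 kg

After draining 56% and refilling: 119 × 0.44 + 29 × 0.56 = 68.6 ppm.
Deficit to target: 97 − 68.6 = 28.4 mg/L.
As CaCO₃: 28.4 mg/L × 796,000 L = 22,610 g; ÷ 50 g/eq ÷ 1 = 452.1 mol NaHCO₃.
Mass: 452.1 × 84 = 37,980 g.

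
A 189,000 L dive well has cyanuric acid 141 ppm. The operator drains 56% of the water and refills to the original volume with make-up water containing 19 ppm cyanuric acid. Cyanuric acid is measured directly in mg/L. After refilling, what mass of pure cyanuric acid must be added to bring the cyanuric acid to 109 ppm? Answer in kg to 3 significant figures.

6.86 kg

After draining 56% and refilling: 141 × 0.44 + 19 × 0.56 = 72.68 ppm.
Deficit to target: 109 − 72.68 = 36.32 mg/L.
Mass: 36.32 mg/L × 189,000 L = 6864 g cyanuric acid.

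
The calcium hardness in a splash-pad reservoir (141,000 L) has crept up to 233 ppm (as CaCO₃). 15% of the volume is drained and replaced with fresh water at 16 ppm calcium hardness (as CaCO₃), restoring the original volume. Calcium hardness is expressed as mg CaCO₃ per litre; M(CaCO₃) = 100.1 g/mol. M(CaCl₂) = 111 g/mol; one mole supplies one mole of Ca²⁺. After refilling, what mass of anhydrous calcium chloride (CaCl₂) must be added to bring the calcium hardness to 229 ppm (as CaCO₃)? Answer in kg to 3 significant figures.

4.46 kg

After draining 15% and refilling: 233 × 0.85 + 16 × 0.15 = 200.45 ppm.
Deficit to target: 229 − 200.45 = 28.55 mg/L.
As CaCO₃: 28.55 mg/L × 141,000 L = 4026 g; ÷ 100.1 = 40.22 mol Ca²⁺.
Mass: 40.22 × 111 = 4464 g.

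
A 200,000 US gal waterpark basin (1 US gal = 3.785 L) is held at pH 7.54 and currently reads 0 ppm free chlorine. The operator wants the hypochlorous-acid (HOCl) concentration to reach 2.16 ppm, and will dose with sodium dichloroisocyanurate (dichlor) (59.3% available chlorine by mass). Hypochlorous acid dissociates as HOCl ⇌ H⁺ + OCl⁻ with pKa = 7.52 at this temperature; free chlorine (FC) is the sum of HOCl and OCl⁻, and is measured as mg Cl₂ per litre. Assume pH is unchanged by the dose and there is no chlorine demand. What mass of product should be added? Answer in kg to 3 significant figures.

Volume: 200,000 US gal × 3.785 L/gal = 757,000 L.
[OCl⁻]/[HOCl] = 10^(pH − pKa) = 10^(7.54 − 7.52) = 1.047; fraction as HOCl = 1/(1 + 1.047) = 0.4885.
Free chlorine required for 2.16 ppm HOCl: 2.16 / 0.4885 = 4.422 ppm.
FC to add: 4.422 − 0 = 4.422 mg/L as Cl₂.
Cl₂ equivalent: 4.422 mg/L × 757,000 L = 3347 g.
Product at 59.3% available Cl: 3347 / 0.593 = 5645 g.

5.64 kg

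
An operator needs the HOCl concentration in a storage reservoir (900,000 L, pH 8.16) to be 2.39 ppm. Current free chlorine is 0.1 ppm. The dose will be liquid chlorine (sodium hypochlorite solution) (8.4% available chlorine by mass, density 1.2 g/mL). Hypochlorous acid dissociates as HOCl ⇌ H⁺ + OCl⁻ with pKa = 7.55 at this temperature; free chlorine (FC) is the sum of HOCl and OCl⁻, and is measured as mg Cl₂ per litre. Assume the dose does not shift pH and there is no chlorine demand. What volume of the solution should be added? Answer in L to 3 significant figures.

107 L

[OCl⁻]/[HOCl] = 10^(pH − pKa) = 10^(8.16 − 7.55) = 4.074; fraction as HOCl = 1/(1 + 4.074) = 0.1971.
Free chlorine required for 2.39 ppm HOCl: 2.39 / 0.1971 = 12.13 ppm.
FC to add: 12.13 − 0.1 = 12.03 mg/L as Cl₂.
Cl₂ equivalent: 12.03 mg/L × 900,000 L = 10,820 g.
Product at 8.4% available Cl: 10,820 / 0.084 = 128,900 g.
Volume: 128,900 g ÷ 1.2 g/mL = 107,400 mL.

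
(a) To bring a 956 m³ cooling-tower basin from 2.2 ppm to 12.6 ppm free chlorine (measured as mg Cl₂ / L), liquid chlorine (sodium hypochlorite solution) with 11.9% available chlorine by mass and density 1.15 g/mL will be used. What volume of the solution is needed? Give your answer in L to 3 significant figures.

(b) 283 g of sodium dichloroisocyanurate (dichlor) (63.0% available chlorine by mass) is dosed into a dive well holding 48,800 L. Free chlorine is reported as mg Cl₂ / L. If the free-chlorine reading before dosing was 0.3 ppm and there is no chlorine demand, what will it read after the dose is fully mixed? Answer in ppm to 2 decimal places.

(a) 72.7 L; (b) 3.95 ppm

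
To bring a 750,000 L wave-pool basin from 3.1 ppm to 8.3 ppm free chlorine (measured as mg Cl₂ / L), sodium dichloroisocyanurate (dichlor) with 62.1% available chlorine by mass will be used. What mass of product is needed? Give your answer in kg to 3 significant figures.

Chlorine deficit: 8.3 − 3.1 = 5.2 ppm = 5.2 mg/L as Cl₂.
Cl₂ equivalent needed: 5.2 mg/L × 750,000 L = 3,900,000 mg = 3900 g.
Product at 62.1% available chlorine: 3900 / 0.621 = 6280 g.

6.28 kg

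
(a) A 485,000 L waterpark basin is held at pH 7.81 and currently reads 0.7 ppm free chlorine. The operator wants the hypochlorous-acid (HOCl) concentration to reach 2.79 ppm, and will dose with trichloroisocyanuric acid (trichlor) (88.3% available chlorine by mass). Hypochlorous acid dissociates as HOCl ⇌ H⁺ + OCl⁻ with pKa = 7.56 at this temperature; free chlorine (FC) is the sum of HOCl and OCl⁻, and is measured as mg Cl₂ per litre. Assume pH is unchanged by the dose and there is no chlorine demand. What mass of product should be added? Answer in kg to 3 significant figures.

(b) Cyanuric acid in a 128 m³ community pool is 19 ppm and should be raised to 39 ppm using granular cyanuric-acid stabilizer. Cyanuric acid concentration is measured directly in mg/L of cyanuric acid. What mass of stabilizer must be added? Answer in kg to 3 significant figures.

(a) 3.87 kg; (b) 2.56 kg

(a) [OCl⁻]/[HOCl] = 10^(pH − pKa) = 10^(7.81 − 7.56) = 1.778; fraction as HOCl = 1/(1 + 1.778) = 0.3599.
(a) Free chlorine required for 2.79 ppm HOCl: 2.79 / 0.3599 = 7.751 ppm.
(a) FC to add: 7.751 − 0.7 = 7.051 mg/L as Cl₂.
(a) Cl₂ equivalent: 7.051 mg/L × 485,000 L = 3420 g.
(a) Product at 88.3% available Cl: 3420 / 0.883 = 3873 g.

(b) Volume: 128 m³ = 128,000 L.
(b) CYA to add: (39 − 19) = 20 mg/L × 128,000 L = 2560 g cyanuric acid.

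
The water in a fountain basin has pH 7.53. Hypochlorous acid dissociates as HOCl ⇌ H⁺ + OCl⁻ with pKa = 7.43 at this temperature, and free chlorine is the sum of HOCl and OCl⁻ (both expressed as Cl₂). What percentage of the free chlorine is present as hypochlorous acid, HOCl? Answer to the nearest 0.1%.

44.3%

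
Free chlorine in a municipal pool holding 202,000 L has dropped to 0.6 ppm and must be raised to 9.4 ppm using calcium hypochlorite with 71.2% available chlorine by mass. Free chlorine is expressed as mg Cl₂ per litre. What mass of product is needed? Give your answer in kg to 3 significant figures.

Chlorine deficit: 9.4 − 0.6 = 8.8 ppm = 8.8 mg/L as Cl₂.
Cl₂ equivalent needed: 8.8 mg/L × 202,000 L = 1,778,000 mg = 1778 g.
Product at 71.2% available chlorine: 1778 / 0.712 = 2497 g.

2.50 kg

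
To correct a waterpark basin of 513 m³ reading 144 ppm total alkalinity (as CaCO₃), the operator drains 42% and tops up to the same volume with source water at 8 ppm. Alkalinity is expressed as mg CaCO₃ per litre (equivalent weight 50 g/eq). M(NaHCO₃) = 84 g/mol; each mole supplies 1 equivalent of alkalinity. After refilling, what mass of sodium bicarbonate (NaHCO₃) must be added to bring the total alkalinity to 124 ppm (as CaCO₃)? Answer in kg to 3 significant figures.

32.0 kg

Volume: 513 m³ = 513,000 L.
After draining 42% and refilling: 144 × 0.58 + 8 × 0.42 = 86.88 ppm.
Deficit to target: 124 − 86.88 = 37.12 mg/L.
As CaCO₃: 37.12 mg/L × 513,000 L = 19,040 g; ÷ 50 g/eq ÷ 1 = 380.9 mol NaHCO₃.
Mass: 380.9 × 84 = 31,990 g.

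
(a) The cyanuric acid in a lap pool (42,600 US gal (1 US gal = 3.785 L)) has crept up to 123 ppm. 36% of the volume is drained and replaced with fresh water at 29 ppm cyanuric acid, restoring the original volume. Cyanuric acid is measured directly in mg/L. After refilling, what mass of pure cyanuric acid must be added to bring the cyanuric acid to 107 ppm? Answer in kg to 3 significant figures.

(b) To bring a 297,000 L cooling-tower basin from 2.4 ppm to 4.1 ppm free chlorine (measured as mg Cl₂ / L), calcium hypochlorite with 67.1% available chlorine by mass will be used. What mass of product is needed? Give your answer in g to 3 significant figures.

(a) 2.88 kg; (b) 752 g

(a) Volume: 42,600 US gal × 3.785 L/gal = 161,241 L.
(a) After draining 36% and refilling: 123 × 0.64 + 29 × 0.36 = 89.16 ppm.
(a) Deficit to target: 107 − 89.16 = 17.84 mg/L.
(a) Mass: 17.84 mg/L × 161,241 L = 2877 g cyanuric acid.

(b) Chlorine deficit: 4.1 − 2.4 = 1.7 ppm = 1.7 mg/L as Cl₂.
(b) Cl₂ equivalent needed: 1.7 mg/L × 297,000 L = 504,900 mg = 504.9 g.
(b) Product at 67.1% available chlorine: 504.9 / 0.671 = 752.5 g.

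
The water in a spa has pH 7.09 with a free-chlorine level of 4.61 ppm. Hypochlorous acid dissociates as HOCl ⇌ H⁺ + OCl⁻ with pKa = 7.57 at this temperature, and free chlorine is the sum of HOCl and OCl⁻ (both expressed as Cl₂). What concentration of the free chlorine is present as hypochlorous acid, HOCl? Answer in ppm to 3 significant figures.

[OCl⁻]/[HOCl] = 10^(pH − pKa) = 10^(7.09 − 7.57) = 10^-0.48 = 0.3311.
Fraction as HOCl = 1 / (1 + 0.3311) = 0.7512.
HOCl = 0.7512 × 4.61 ppm = 3.463 ppm.

3.46 ppm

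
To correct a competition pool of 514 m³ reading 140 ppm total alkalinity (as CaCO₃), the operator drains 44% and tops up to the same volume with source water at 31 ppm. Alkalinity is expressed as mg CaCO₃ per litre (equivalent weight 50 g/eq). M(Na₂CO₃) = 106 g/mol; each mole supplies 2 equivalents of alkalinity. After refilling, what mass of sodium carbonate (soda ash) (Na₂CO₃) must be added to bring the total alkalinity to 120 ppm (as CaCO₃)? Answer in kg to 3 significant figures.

Volume: 514 m³ = 514,000 L.
After draining 44% and refilling: 140 × 0.56 + 31 × 0.44 = 92.04 ppm.
Deficit to target: 120 − 92.04 = 27.96 mg/L.
As CaCO₃: 27.96 mg/L × 514,000 L = 14,370 g; ÷ 50 g/eq ÷ 2 = 143.7 mol Na₂CO₃.
Mass: 143.7 × 106 = 15,230 g.

15.2 kg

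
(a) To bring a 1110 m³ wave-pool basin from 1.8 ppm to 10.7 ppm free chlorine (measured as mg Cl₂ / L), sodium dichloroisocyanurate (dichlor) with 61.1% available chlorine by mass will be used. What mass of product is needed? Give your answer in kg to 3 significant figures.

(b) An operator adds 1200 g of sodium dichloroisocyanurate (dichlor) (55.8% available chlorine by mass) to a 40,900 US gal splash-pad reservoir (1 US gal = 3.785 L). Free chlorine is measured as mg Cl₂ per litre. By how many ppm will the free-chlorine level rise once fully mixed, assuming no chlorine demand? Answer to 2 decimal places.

(a) Volume: 1110 m³ = 1,110,000 L.
(a) Chlorine deficit: 10.7 − 1.8 = 8.9 ppm = 8.9 mg/L as Cl₂.
(a) Cl₂ equivalent needed: 8.9 mg/L × 1,110,000 L = 9,879,000 mg = 9879 g.
(a) Product at 61.1% available chlorine: 9879 / 0.611 = 16,170 g.

(b) Volume: 40,900 US gal × 3.785 L/gal = 154,806 L.
(b) Available chlorine delivered: 1200 g × 0.558 = 669.6 g as Cl₂.
(b) Concentration rise: 669.6 g / 154,806 L = 4.325 mg/L = 4.33 ppm.

(a) 16.2 kg; (b) 4.33 ppm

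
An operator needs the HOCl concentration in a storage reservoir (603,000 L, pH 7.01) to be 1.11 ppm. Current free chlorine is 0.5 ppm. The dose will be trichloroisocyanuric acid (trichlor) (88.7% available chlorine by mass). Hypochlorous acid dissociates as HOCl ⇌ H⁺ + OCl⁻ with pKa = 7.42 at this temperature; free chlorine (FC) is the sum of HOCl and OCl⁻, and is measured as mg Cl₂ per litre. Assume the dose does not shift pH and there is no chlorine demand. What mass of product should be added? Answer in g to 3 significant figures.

[OCl⁻]/[HOCl] = 10^(pH − pKa) = 10^(7.01 − 7.42) = 0.389; fraction as HOCl = 1/(1 + 0.389) = 0.7199.
Free chlorine required for 1.11 ppm HOCl: 1.11 / 0.7199 = 1.542 ppm.
FC to add: 1.542 − 0.5 = 1.042 mg/L as Cl₂.
Cl₂ equivalent: 1.042 mg/L × 603,000 L = 628.2 g.
Product at 88.7% available Cl: 628.2 / 0.887 = 708.3 g.

708 g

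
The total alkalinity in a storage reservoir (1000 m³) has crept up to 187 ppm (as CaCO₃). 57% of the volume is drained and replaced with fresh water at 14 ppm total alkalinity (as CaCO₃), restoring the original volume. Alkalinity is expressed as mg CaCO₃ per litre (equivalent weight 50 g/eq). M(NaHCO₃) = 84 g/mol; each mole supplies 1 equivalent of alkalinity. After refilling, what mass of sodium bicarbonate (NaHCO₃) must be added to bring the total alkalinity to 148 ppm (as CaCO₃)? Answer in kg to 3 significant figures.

100 kg

Volume: 1000 m³ = 1,000,000 L.
After draining 57% and refilling: 187 × 0.43 + 14 × 0.57 = 88.39 ppm.
Deficit to target: 148 − 88.39 = 59.61 mg/L.
As CaCO₃: 59.61 mg/L × 1,000,000 L = 59,610 g; ÷ 50 g/eq ÷ 1 = 1192 mol NaHCO₃.
Mass: 1192 × 84 = 100,100 g.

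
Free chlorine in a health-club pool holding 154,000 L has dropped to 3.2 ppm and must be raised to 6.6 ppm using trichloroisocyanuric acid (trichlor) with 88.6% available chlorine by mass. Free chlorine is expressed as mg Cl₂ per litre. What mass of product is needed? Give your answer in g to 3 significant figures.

591 g

Chlorine deficit: 6.6 − 3.2 = 3.4 ppm = 3.4 mg/L as Cl₂.
Cl₂ equivalent needed: 3.4 mg/L × 154,000 L = 523,600 mg = 523.6 g.
Product at 88.6% available chlorine: 523.6 / 0.886 = 591 g.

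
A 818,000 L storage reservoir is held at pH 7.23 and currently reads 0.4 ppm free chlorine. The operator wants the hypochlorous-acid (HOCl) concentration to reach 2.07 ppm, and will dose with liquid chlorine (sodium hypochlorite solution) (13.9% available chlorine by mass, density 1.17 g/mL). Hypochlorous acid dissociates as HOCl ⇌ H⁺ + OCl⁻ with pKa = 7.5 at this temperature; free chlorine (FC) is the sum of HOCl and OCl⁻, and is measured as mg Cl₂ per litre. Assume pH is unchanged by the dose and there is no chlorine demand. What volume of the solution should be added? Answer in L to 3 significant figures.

[OCl⁻]/[HOCl] = 10^(pH − pKa) = 10^(7.23 − 7.5) = 0.537; fraction as HOCl = 1/(1 + 0.537) = 0.6506.
Free chlorine required for 2.07 ppm HOCl: 2.07 / 0.6506 = 3.182 ppm.
FC to add: 3.182 − 0.4 = 2.782 mg/L as Cl₂.
Cl₂ equivalent: 2.782 mg/L × 818,000 L = 2275 g.
Product at 13.9% available Cl: 2275 / 0.139 = 16,370 g.
Volume: 16,370 g ÷ 1.17 g/mL = 13,990 mL.

14.0 L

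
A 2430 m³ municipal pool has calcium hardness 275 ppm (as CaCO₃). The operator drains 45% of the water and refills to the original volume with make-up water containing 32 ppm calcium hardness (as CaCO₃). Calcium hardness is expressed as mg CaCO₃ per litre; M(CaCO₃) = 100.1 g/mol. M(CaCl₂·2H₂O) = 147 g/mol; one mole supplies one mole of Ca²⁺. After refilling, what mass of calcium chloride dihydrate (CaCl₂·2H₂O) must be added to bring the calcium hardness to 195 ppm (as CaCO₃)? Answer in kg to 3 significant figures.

105 kg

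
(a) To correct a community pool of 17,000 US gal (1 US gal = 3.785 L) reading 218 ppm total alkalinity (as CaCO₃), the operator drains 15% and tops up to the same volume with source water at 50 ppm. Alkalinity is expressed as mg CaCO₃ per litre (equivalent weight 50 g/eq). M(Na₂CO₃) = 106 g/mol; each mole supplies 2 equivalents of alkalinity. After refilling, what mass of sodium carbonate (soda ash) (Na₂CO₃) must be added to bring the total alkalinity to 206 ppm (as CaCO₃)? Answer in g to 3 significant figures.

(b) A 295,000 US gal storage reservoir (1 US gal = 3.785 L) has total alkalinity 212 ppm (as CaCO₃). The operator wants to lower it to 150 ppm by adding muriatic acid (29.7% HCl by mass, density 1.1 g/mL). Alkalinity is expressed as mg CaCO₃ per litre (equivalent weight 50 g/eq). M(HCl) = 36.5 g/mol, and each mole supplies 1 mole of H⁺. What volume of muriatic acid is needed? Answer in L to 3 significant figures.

(a) Volume: 17,000 US gal × 3.785 L/gal = 64,345 L.
(a) After draining 15% and refilling: 218 × 0.85 + 50 × 0.15 = 192.8 ppm.
(a) Deficit to target: 206 − 192.8 = 13.2 mg/L.
(a) As CaCO₃: 13.2 mg/L × 64,345 L = 849.4 g; ÷ 50 g/eq ÷ 2 = 8.494 mol Na₂CO₃.
(a) Mass: 8.494 × 106 = 900.3 g.

(b) Volume: 295,000 US gal × 3.785 L/gal = 1,116,575 L.
(b) Alkalinity to neutralize: (212 − 150) = 62 mg/L as CaCO₃ × 1,116,575 L = 69,230 g as CaCO₃.
(b) Equivalents of H⁺ required: 69,230 ÷ 50 g/eq = 1385 eq = 1385 mol HCl.
(b) Mass of HCl: 1385 × 36.5 = 50,540 g.
(b) Mass of 29.7% solution: 50,540 / 0.297 = 170,200 g.
(b) Volume: 170,200 g ÷ 1.1 g/mL = 154,700 mL.

(a) 900 g; (b) 155 L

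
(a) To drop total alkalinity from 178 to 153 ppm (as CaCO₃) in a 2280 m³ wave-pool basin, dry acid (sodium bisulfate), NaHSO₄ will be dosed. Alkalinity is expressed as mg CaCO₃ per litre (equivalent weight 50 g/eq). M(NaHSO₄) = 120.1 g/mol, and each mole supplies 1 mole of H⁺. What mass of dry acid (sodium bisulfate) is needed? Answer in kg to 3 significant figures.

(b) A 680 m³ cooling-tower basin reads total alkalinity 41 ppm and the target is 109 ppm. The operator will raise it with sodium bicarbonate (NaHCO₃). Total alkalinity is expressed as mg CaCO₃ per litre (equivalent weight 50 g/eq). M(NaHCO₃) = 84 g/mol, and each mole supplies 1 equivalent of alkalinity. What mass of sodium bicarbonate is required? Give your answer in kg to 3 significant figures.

(a) Volume: 2280 m³ = 2,280,000 L.
(a) Alkalinity to neutralize: (178 − 153) = 25 mg/L as CaCO₃ × 2,280,000 L = 57,000 g as CaCO₃.
(a) Equivalents of H⁺ required: 57,000 ÷ 50 g/eq = 1140 eq = 1140 mol NaHSO₄.
(a) Mass of NaHSO₄: 1140 × 120.1 = 136,900 g.

(b) Volume: 680 m³ = 680,000 L.
(b) Alkalinity to add: (109 − 41) = 68 mg/L as CaCO₃ × 680,000 L = 46,240 g as CaCO₃.
(b) Equivalents: 46,240 g ÷ 50 g/eq = 924.8 eq.
(b) NaHCO₃ supplies 1 eq per mole → 924.8 mol.
(b) Mass: 924.8 mol × 84 g/mol = 77,680 g.

(a) 137 kg; (b) 77.7 kg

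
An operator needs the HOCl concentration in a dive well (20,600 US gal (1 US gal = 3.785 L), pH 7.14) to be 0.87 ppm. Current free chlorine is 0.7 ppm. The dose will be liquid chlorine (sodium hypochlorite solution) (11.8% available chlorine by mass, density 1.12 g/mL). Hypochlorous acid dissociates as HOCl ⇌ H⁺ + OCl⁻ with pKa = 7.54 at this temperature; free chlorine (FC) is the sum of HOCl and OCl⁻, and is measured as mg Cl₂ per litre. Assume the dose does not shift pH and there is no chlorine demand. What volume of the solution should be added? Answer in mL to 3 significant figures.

305 mL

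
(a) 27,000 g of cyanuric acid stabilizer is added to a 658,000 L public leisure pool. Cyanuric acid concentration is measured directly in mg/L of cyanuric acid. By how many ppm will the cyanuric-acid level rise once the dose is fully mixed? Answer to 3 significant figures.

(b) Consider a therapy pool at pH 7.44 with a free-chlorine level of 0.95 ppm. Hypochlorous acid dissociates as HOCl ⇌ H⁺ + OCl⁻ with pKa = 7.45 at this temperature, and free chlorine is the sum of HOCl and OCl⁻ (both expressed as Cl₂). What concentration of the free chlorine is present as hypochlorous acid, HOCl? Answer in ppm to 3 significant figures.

(a) Rise: 27,000 g / 658,000 L × 1000 = 41.03 mg/L.

(b) [OCl⁻]/[HOCl] = 10^(pH − pKa) = 10^(7.44 − 7.45) = 10^-0.01 = 0.9772.
(b) Fraction as HOCl = 1 / (1 + 0.9772) = 0.5058.
(b) HOCl = 0.5058 × 0.95 ppm = 0.4805 ppm.

(a) 41.0 ppm; (b) 0.480 ppm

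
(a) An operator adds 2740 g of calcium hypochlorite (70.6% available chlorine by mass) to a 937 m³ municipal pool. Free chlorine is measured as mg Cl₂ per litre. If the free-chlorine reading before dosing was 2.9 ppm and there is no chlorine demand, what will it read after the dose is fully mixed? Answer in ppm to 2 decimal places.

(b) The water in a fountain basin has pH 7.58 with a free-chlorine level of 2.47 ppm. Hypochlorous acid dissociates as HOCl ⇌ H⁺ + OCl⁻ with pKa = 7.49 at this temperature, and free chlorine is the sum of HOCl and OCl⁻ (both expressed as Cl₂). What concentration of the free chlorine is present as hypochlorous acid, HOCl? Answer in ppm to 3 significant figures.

(a) Volume: 937 m³ = 937,000 L.
(a) Available chlorine delivered: 2740 g × 0.706 = 1934 g as Cl₂.
(a) Concentration rise: 1934 g / 937,000 L = 2.065 mg/L = 2.06 ppm.
(a) Final FC: 2.9 + 2.06 = 4.96 ppm.

(b) [OCl⁻]/[HOCl] = 10^(pH − pKa) = 10^(7.58 − 7.49) = 10^0.09 = 1.23.
(b) Fraction as HOCl = 1 / (1 + 1.23) = 0.4484.
(b) HOCl = 0.4484 × 2.47 ppm = 1.107 ppm.

(a) 4.96 ppm; (b) 1.11 ppm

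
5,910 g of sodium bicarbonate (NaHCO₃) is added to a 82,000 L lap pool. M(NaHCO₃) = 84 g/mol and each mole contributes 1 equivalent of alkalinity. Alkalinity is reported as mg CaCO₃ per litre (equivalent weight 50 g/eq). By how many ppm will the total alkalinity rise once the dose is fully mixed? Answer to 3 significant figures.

42.9 ppm

Moles of NaHCO₃: 5,910 g ÷ 84 g/mol = 70.36 mol → 70.36 eq of alkalinity.
As CaCO₃: 70.36 eq × 50 g/eq = 3518 g.
Rise: 3518 g / 82,000 L × 1000 = 42.9 mg/L.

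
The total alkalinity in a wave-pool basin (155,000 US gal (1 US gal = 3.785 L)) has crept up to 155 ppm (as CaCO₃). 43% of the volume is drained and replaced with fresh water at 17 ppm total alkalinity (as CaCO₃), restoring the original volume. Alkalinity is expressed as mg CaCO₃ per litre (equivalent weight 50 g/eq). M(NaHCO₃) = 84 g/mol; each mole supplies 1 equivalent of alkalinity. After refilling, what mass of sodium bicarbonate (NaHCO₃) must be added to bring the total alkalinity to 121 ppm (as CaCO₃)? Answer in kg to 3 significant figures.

Volume: 155,000 US gal × 3.785 L/gal = 586,675 L.
After draining 43% and refilling: 155 × 0.57 + 17 × 0.43 = 95.66 ppm.
Deficit to target: 121 − 95.66 = 25.34 mg/L.
As CaCO₃: 25.34 mg/L × 586,675 L = 14,870 g; ÷ 50 g/eq ÷ 1 = 297.3 mol NaHCO₃.
Mass: 297.3 × 84 = 24,980 g.

25.0 kg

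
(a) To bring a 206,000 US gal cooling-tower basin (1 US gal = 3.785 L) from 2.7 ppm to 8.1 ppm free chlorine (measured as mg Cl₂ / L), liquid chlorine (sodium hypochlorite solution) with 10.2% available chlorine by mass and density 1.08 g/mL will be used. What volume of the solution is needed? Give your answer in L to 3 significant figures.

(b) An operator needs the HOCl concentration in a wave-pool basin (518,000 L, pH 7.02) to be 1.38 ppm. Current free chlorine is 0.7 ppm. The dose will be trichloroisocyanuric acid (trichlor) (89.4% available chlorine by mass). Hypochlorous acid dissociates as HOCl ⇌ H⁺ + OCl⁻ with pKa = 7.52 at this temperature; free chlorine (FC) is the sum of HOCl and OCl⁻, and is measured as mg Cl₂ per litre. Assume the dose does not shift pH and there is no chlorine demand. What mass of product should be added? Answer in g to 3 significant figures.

(a) Volume: 206,000 US gal × 3.785 L/gal = 779,710 L.
(a) Chlorine deficit: 8.1 − 2.7 = 5.4 ppm = 5.4 mg/L as Cl₂.
(a) Cl₂ equivalent needed: 5.4 mg/L × 779,710 L = 4,210,000 mg = 4210 g.
(a) Product at 10.2% available chlorine: 4210 / 0.102 = 41,280 g.
(a) Volume at density 1.08 g/mL: 41,280 g ÷ 1.08 g/mL = 38,220 mL.

(b) [OCl⁻]/[HOCl] = 10^(pH − pKa) = 10^(7.02 − 7.52) = 0.3162; fraction as HOCl = 1/(1 + 0.3162) = 0.7597.
(b) Free chlorine required for 1.38 ppm HOCl: 1.38 / 0.7597 = 1.816 ppm.
(b) FC to add: 1.816 − 0.7 = 1.116 mg/L as Cl₂.
(b) Cl₂ equivalent: 1.116 mg/L × 518,000 L = 578.3 g.
(b) Product at 89.4% available Cl: 578.3 / 0.894 = 646.9 g.

(a) 38.2 L; (b) 647 g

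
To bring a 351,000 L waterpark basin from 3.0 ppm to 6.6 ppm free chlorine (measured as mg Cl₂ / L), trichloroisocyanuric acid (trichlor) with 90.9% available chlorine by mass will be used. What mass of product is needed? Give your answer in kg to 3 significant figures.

Chlorine deficit: 6.6 − 3.0 = 3.6 ppm = 3.6 mg/L as Cl₂.
Cl₂ equivalent needed: 3.6 mg/L × 351,000 L = 1,264,000 mg = 1264 g.
Product at 90.9% available chlorine: 1264 / 0.909 = 1390 g.

1.39 kg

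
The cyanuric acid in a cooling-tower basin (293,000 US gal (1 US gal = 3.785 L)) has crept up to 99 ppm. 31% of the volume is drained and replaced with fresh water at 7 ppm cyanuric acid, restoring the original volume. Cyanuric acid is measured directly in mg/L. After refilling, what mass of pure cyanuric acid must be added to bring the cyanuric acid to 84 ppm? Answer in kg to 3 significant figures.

15.0 kg

Volume: 293,000 US gal × 3.785 L/gal = 1,109,005 L.
After draining 31% and refilling: 99 × 0.69 + 7 × 0.31 = 70.48 ppm.
Deficit to target: 84 − 70.48 = 13.52 mg/L.
Mass: 13.52 mg/L × 1,109,005 L = 14,990 g cyanuric acid.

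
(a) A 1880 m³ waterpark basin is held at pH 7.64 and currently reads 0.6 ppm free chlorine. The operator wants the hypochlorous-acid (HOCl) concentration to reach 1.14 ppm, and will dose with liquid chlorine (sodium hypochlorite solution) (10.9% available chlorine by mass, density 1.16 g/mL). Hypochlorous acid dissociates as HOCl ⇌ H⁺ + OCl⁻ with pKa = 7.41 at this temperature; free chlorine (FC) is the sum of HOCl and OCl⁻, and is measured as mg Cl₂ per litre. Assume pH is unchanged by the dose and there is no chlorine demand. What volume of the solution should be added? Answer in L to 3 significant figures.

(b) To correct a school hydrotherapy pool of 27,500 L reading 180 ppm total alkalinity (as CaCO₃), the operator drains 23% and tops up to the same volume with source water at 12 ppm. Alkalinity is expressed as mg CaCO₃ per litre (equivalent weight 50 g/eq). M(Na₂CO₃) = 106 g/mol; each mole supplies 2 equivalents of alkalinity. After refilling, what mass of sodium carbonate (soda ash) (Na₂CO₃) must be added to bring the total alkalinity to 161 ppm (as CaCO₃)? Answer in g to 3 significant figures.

(a) 36.8 L; (b) 573 g

(a) Volume: 1880 m³ = 1,880,000 L.
(a) [OCl⁻]/[HOCl] = 10^(pH − pKa) = 10^(7.64 − 7.41) = 1.698; fraction as HOCl = 1/(1 + 1.698) = 0.3706.
(a) Free chlorine required for 1.14 ppm HOCl: 1.14 / 0.3706 = 3.076 ppm.
(a) FC to add: 3.076 − 0.6 = 2.476 mg/L as Cl₂.
(a) Cl₂ equivalent: 2.476 mg/L × 1,880,000 L = 4655 g.
(a) Product at 10.9% available Cl: 4655 / 0.109 = 42,710 g.
(a) Volume: 42,710 g ÷ 1.16 g/mL = 36,810 mL.

(b) After draining 23% and refilling: 180 × 0.77 + 12 × 0.23 = 141.36 ppm.
(b) Deficit to target: 161 − 141.36 = 19.64 mg/L.
(b) As CaCO₃: 19.64 mg/L × 27,500 L = 540.1 g; ÷ 50 g/eq ÷ 2 = 5.401 mol Na₂CO₃.
(b) Mass: 5.401 × 106 = 572.5 g.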